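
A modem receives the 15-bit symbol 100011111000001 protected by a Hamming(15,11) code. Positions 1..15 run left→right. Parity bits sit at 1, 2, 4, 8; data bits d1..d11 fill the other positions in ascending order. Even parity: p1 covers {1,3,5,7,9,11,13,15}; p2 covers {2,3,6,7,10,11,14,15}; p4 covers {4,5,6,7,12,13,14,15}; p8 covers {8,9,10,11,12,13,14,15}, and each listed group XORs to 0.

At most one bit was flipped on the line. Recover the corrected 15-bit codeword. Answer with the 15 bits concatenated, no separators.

s1 (pos 1,3,5,7,9,11,13,15): 1⊕0⊕1⊕1⊕1⊕0⊕0⊕1 = 1
s2 (pos 2,3,6,7,10,11,14,15): 0⊕0⊕1⊕1⊕0⊕0⊕0⊕1 = 1
s4 (pos 4,5,6,7,12,13,14,15): 0⊕1⊕1⊕1⊕0⊕0⊕0⊕1 = 0
s8 (pos 8,9,10,11,12,13,14,15): 1⊕1⊕0⊕0⊕0⊕0⊕0⊕1 = 1
Syndrome s8…s1 = 1011 → error at position 11.
Flip position 11: 100011111000001 → 100011111010001

100011111010001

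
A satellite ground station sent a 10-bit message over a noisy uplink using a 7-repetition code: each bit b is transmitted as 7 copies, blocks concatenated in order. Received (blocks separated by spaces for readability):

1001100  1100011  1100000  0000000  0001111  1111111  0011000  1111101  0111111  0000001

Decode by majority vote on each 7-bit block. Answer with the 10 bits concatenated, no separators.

Block 1 (1001100): 3 ones → 0
Block 2 (1100011): 4 ones → 1
Block 3 (1100000): 2 ones → 0
Block 4 (0000000): 0 ones → 0
Block 5 (0001111): 4 ones → 1
Block 6 (1111111): 7 ones → 1
Block 7 (0011000): 2 ones → 0
Block 8 (1111101): 6 ones → 1
Block 9 (0111111): 6 ones → 1
Block 10 (0000001): 1 one → 0

0100110110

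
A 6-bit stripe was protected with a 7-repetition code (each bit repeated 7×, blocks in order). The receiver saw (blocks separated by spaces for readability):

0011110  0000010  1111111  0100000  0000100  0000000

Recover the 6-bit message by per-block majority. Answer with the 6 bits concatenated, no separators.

101000

Block 1 (0011110): 4 ones → 1
Block 2 (0000010): 1 one → 0
Block 3 (1111111): 7 ones → 1
Block 4 (0100000): 1 one → 0
Block 5 (0000100): 1 one → 0
Block 6 (0000000): 0 ones → 0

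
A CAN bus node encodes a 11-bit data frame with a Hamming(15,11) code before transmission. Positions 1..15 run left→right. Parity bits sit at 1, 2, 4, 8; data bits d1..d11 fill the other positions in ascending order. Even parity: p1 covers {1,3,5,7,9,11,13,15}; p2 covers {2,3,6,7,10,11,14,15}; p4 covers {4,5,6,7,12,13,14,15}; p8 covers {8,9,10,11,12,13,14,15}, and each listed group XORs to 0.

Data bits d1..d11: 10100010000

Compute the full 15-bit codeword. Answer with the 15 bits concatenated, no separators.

Place data at non-parity positions: p1 p2 1 p4 0 1 0 p8 0 0 1 0 0 0 0
p1 (pos 1,3,5,7,9,11,13,15): XOR of data positions = 1⊕0⊕0⊕0⊕1⊕0⊕0 = 0
p2 (pos 2,3,6,7,10,11,14,15): XOR of data positions = 1⊕1⊕0⊕0⊕1⊕0⊕0 = 1
p4 (pos 4,5,6,7,12,13,14,15): XOR of data positions = 0⊕1⊕0⊕0⊕0⊕0⊕0 = 1
p8 (pos 8,9,10,11,12,13,14,15): XOR of data positions = 0⊕0⊕1⊕0⊕0⊕0⊕0 = 1
Codeword: 011101010010000

011101010010000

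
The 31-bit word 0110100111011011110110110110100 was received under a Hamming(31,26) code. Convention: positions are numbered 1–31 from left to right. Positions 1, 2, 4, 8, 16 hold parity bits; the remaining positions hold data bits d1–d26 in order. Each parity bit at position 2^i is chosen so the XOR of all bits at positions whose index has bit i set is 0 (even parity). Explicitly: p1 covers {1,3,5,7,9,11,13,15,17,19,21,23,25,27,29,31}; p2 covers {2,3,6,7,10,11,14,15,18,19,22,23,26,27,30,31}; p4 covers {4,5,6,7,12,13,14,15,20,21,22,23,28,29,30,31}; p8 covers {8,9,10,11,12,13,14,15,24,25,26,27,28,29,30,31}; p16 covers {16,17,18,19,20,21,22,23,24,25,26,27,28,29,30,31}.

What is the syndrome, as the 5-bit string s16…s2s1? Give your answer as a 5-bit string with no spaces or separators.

s1 (pos 1,3,5,7,9,11,13,15,17,19,21,23,25,27,29,31): 0⊕1⊕1⊕0⊕1⊕0⊕1⊕1⊕1⊕0⊕1⊕1⊕0⊕1⊕1⊕0 = 0
s2 (pos 2,3,6,7,10,11,14,15,18,19,22,23,26,27,30,31): 1⊕1⊕0⊕0⊕1⊕0⊕0⊕1⊕1⊕0⊕0⊕1⊕1⊕1⊕0⊕0 = 0
s4 (pos 4,5,6,7,12,13,14,15,20,21,22,23,28,29,30,31): 0⊕1⊕0⊕0⊕1⊕1⊕0⊕1⊕1⊕1⊕0⊕1⊕0⊕1⊕0⊕0 = 0
s8 (pos 8,9,10,11,12,13,14,15,24,25,26,27,28,29,30,31): 1⊕1⊕1⊕0⊕1⊕1⊕0⊕1⊕1⊕0⊕1⊕1⊕0⊕1⊕0⊕0 = 0
s16 (pos 16,17,18,19,20,21,22,23,24,25,26,27,28,29,30,31): 1⊕1⊕1⊕0⊕1⊕1⊕0⊕1⊕1⊕0⊕1⊕1⊕0⊕1⊕0⊕0 = 0
Syndrome s16…s1 = 00000 → no error.

00000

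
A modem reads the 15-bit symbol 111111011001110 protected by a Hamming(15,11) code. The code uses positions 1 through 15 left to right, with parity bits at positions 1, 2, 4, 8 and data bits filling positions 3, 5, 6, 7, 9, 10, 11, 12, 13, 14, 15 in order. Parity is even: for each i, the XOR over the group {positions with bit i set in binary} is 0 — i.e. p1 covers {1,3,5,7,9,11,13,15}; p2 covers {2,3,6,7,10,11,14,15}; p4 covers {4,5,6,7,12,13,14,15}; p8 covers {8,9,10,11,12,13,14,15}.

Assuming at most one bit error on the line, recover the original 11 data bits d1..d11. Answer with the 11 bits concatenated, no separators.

s1 (pos 1,3,5,7,9,11,13,15): 1⊕1⊕1⊕0⊕1⊕0⊕1⊕0 = 1
s2 (pos 2,3,6,7,10,11,14,15): 1⊕1⊕1⊕0⊕0⊕0⊕1⊕0 = 0
s4 (pos 4,5,6,7,12,13,14,15): 1⊕1⊕1⊕0⊕1⊕1⊕1⊕0 = 0
s8 (pos 8,9,10,11,12,13,14,15): 1⊕1⊕0⊕0⊕1⊕1⊕1⊕0 = 1
Syndrome s8…s1 = 1001 → error at position 9.
Flip position 9: 111111011001110 → 111111010001110
Read data bits from positions 3,5,6,7,9,10,11,12,13,14,15: 11100001110

11100001110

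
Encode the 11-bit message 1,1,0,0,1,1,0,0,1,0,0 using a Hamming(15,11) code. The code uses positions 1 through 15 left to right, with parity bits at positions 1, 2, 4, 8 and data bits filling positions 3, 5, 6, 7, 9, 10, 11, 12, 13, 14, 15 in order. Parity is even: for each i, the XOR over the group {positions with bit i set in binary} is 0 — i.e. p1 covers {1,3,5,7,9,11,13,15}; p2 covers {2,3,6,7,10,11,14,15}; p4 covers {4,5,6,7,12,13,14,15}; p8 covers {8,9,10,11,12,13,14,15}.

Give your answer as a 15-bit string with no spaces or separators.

001010011100100

Place data at non-parity positions: p1 p2 1 p4 1 0 0 p8 1 1 0 0 1 0 0
p1 (pos 1,3,5,7,9,11,13,15): XOR of data positions = 1⊕1⊕0⊕1⊕0⊕1⊕0 = 0
p2 (pos 2,3,6,7,10,11,14,15): XOR of data positions = 1⊕0⊕0⊕1⊕0⊕0⊕0 = 0
p4 (pos 4,5,6,7,12,13,14,15): XOR of data positions = 1⊕0⊕0⊕0⊕1⊕0⊕0 = 0
p8 (pos 8,9,10,11,12,13,14,15): XOR of data positions = 1⊕1⊕0⊕0⊕1⊕0⊕0 = 1
Codeword: 001010011100100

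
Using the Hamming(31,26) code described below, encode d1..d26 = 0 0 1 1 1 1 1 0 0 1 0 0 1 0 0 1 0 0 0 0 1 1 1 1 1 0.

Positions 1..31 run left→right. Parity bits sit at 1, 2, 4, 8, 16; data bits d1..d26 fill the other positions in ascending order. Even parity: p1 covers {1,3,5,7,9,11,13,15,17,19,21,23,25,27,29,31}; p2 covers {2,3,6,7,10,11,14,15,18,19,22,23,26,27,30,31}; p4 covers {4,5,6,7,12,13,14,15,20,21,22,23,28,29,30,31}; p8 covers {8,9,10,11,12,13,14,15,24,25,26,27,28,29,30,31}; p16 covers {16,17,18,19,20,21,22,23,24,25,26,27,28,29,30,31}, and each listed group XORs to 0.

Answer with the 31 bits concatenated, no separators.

Place data at non-parity positions: p1 p2 0 p4 0 1 1 p8 1 1 1 0 0 1 0 p16 0 1 0 0 1 0 0 0 0 1 1 1 1 1 0
p1 (pos 1,3,5,7,9,11,13,15,17,19,21,23,25,27,29,31): XOR of data positions = 0⊕0⊕1⊕1⊕1⊕0⊕0⊕0⊕0⊕1⊕0⊕0⊕1⊕1⊕0 = 0
p2 (pos 2,3,6,7,10,11,14,15,18,19,22,23,26,27,30,31): XOR of data positions = 0⊕1⊕1⊕1⊕1⊕1⊕0⊕1⊕0⊕0⊕0⊕1⊕1⊕1⊕0 = 1
p4 (pos 4,5,6,7,12,13,14,15,20,21,22,23,28,29,30,31): XOR of data positions = 0⊕1⊕1⊕0⊕0⊕1⊕0⊕0⊕1⊕0⊕0⊕1⊕1⊕1⊕0 = 1
p8 (pos 8,9,10,11,12,13,14,15,24,25,26,27,28,29,30,31): XOR of data positions = 1⊕1⊕1⊕0⊕0⊕1⊕0⊕0⊕0⊕1⊕1⊕1⊕1⊕1⊕0 = 1
p16 (pos 16,17,18,19,20,21,22,23,24,25,26,27,28,29,30,31): XOR of data positions = 0⊕1⊕0⊕0⊕1⊕0⊕0⊕0⊕0⊕1⊕1⊕1⊕1⊕1⊕0 = 1
Codeword: 0101011111100101010010000111110

0101011111100101010010000111110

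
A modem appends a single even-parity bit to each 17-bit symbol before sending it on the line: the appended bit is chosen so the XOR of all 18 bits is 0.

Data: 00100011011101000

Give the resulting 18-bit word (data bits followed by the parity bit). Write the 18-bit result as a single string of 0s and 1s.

XOR of the 17 data bits: 0⊕0⊕1⊕0⊕0⊕0⊕1⊕1⊕0⊕1⊕1⊕1⊕0⊕1⊕0⊕0⊕0 = 1
Parity bit = 1 (so all 18 bits XOR to 0).

001000110111010001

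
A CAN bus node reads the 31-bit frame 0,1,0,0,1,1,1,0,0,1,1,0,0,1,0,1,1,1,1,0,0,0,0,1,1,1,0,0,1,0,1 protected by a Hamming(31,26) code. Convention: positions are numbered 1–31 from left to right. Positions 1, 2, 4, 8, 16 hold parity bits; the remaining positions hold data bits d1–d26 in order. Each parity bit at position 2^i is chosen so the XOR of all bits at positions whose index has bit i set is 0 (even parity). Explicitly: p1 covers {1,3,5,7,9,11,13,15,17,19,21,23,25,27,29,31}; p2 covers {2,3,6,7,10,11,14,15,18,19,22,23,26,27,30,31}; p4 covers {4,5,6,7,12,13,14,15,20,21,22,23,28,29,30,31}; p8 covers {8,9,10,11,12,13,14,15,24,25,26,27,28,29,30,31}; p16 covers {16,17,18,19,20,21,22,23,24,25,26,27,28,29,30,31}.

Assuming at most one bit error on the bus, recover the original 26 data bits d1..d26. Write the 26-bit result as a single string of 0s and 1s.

s1 (pos 1,3,5,7,9,11,13,15,17,19,21,23,25,27,29,31): 0⊕0⊕1⊕1⊕0⊕1⊕0⊕0⊕1⊕1⊕0⊕0⊕1⊕0⊕1⊕1 = 0
s2 (pos 2,3,6,7,10,11,14,15,18,19,22,23,26,27,30,31): 1⊕0⊕1⊕1⊕1⊕1⊕1⊕0⊕1⊕1⊕0⊕0⊕1⊕0⊕0⊕1 = 0
s4 (pos 4,5,6,7,12,13,14,15,20,21,22,23,28,29,30,31): 0⊕1⊕1⊕1⊕0⊕0⊕1⊕0⊕0⊕0⊕0⊕0⊕0⊕1⊕0⊕1 = 0
s8 (pos 8,9,10,11,12,13,14,15,24,25,26,27,28,29,30,31): 0⊕0⊕1⊕1⊕0⊕0⊕1⊕0⊕1⊕1⊕1⊕0⊕0⊕1⊕0⊕1 = 0
s16 (pos 16,17,18,19,20,21,22,23,24,25,26,27,28,29,30,31): 1⊕1⊕1⊕1⊕0⊕0⊕0⊕0⊕1⊕1⊕1⊕0⊕0⊕1⊕0⊕1 = 1
Syndrome s16…s1 = 10000 → error at position 16.
Flip position 16: 0100111001100101111000011100101 → 0100111001100100111000011100101
Read data bits from positions 3,5,6,7,9,10,11,12,13,14,15,17,18,19,20,21,22,23,24,25,26,27,28,29,30,31: 01110110010111000011100101

01110110010111000011100101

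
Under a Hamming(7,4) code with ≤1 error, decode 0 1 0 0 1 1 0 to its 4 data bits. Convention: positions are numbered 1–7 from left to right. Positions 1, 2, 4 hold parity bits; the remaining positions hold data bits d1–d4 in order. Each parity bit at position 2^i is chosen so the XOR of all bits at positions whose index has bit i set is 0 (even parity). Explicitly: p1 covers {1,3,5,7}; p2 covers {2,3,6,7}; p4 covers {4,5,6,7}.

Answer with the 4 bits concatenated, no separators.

0110

s1 (pos 1,3,5,7): 0⊕0⊕1⊕0 = 1
s2 (pos 2,3,6,7): 1⊕0⊕1⊕0 = 0
s4 (pos 4,5,6,7): 0⊕1⊕1⊕0 = 0
Syndrome s4…s1 = 001 → error at position 1.
Flip position 1: 0100110 → 1100110
Read data bits from positions 3,5,6,7: 0110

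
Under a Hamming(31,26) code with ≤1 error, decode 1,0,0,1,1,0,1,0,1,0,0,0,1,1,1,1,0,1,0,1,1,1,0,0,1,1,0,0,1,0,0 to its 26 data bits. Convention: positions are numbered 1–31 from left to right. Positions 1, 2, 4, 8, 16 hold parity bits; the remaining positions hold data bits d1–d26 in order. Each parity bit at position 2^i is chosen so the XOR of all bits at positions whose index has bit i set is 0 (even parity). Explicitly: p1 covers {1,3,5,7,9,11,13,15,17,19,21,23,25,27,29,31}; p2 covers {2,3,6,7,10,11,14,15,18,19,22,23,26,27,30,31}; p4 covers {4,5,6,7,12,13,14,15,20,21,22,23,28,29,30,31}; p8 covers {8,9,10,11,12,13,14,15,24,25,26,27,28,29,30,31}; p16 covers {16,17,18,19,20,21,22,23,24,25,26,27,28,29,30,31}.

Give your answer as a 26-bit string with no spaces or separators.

01010000111010111001100100

s1 (pos 1,3,5,7,9,11,13,15,17,19,21,23,25,27,29,31): 1⊕0⊕1⊕1⊕1⊕0⊕1⊕1⊕0⊕0⊕1⊕0⊕1⊕0⊕1⊕0 = 1
s2 (pos 2,3,6,7,10,11,14,15,18,19,22,23,26,27,30,31): 0⊕0⊕0⊕1⊕0⊕0⊕1⊕1⊕1⊕0⊕1⊕0⊕1⊕0⊕0⊕0 = 0
s4 (pos 4,5,6,7,12,13,14,15,20,21,22,23,28,29,30,31): 1⊕1⊕0⊕1⊕0⊕1⊕1⊕1⊕1⊕1⊕1⊕0⊕0⊕1⊕0⊕0 = 0
s8 (pos 8,9,10,11,12,13,14,15,24,25,26,27,28,29,30,31): 0⊕1⊕0⊕0⊕0⊕1⊕1⊕1⊕0⊕1⊕1⊕0⊕0⊕1⊕0⊕0 = 1
s16 (pos 16,17,18,19,20,21,22,23,24,25,26,27,28,29,30,31): 1⊕0⊕1⊕0⊕1⊕1⊕1⊕0⊕0⊕1⊕1⊕0⊕0⊕1⊕0⊕0 = 0
Syndrome s16…s1 = 01001 → error at position 9.
Flip position 9: 1001101010001111010111001100100 → 1001101000001111010111001100100
Read data bits from positions 3,5,6,7,9,10,11,12,13,14,15,17,18,19,20,21,22,23,24,25,26,27,28,29,30,31: 01010000111010111001100100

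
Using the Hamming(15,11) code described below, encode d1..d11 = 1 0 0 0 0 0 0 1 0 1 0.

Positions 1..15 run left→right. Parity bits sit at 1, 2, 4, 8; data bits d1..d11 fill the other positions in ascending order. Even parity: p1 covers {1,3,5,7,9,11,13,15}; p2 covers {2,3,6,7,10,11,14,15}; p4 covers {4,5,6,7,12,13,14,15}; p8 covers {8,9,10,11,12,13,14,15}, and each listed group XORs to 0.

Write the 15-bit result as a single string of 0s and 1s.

Place data at non-parity positions: p1 p2 1 p4 0 0 0 p8 0 0 0 1 0 1 0
p1 (pos 1,3,5,7,9,11,13,15): XOR of data positions = 1⊕0⊕0⊕0⊕0⊕0⊕0 = 1
p2 (pos 2,3,6,7,10,11,14,15): XOR of data positions = 1⊕0⊕0⊕0⊕0⊕1⊕0 = 0
p4 (pos 4,5,6,7,12,13,14,15): XOR of data positions = 0⊕0⊕0⊕1⊕0⊕1⊕0 = 0
p8 (pos 8,9,10,11,12,13,14,15): XOR of data positions = 0⊕0⊕0⊕1⊕0⊕1⊕0 = 0
Codeword: 101000000001010

101000000001010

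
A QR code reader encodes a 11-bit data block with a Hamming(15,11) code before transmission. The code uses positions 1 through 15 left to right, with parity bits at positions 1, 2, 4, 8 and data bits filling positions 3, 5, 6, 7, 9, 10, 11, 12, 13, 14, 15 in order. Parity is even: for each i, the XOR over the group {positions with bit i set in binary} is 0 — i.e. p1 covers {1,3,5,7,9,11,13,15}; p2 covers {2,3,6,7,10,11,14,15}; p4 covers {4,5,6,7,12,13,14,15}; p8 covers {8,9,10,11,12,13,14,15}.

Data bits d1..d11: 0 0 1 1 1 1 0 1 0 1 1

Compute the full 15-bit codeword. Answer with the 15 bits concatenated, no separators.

Place data at non-parity positions: p1 p2 0 p4 0 1 1 p8 1 1 0 1 0 1 1
p1 (pos 1,3,5,7,9,11,13,15): XOR of data positions = 0⊕0⊕1⊕1⊕0⊕0⊕1 = 1
p2 (pos 2,3,6,7,10,11,14,15): XOR of data positions = 0⊕1⊕1⊕1⊕0⊕1⊕1 = 1
p4 (pos 4,5,6,7,12,13,14,15): XOR of data positions = 0⊕1⊕1⊕1⊕0⊕1⊕1 = 1
p8 (pos 8,9,10,11,12,13,14,15): XOR of data positions = 1⊕1⊕0⊕1⊕0⊕1⊕1 = 1
Codeword: 110101111101011

110101111101011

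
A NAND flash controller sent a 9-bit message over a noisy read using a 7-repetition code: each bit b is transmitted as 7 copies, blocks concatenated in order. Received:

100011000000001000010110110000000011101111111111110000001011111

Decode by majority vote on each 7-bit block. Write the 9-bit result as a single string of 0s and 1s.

Block 1 (1000110): 3 ones → 0
Block 2 (0000000): 0 ones → 0
Block 3 (1000010): 2 ones → 0
Block 4 (1101100): 4 ones → 1
Block 5 (0000001): 1 one → 0
Block 6 (1101111): 6 ones → 1
Block 7 (1111111): 7 ones → 1
Block 8 (1000000): 1 one → 0
Block 9 (1011111): 6 ones → 1

000101101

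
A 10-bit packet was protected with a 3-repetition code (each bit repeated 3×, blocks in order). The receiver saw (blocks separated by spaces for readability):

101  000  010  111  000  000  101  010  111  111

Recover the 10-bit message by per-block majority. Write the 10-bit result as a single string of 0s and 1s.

Block 1 (101): 2 ones → 1
Block 2 (000): 0 ones → 0
Block 3 (010): 1 one → 0
Block 4 (111): 3 ones → 1
Block 5 (000): 0 ones → 0
Block 6 (000): 0 ones → 0
Block 7 (101): 2 ones → 1
Block 8 (010): 1 one → 0
Block 9 (111): 3 ones → 1
Block 10 (111): 3 ones → 1

1001001011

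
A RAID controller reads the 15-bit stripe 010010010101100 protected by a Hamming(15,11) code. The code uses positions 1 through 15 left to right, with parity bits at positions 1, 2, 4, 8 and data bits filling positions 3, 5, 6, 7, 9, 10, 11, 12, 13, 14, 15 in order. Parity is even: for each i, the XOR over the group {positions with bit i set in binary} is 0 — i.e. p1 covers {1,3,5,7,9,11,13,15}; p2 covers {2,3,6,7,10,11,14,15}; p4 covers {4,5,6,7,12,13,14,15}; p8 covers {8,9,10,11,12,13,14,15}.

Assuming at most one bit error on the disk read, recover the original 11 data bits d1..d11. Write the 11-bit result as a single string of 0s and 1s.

01000101100

s1 (pos 1,3,5,7,9,11,13,15): 0⊕0⊕1⊕0⊕0⊕0⊕1⊕0 = 0
s2 (pos 2,3,6,7,10,11,14,15): 1⊕0⊕0⊕0⊕1⊕0⊕0⊕0 = 0
s4 (pos 4,5,6,7,12,13,14,15): 0⊕1⊕0⊕0⊕1⊕1⊕0⊕0 = 1
s8 (pos 8,9,10,11,12,13,14,15): 1⊕0⊕1⊕0⊕1⊕1⊕0⊕0 = 0
Syndrome s8…s1 = 0100 → error at position 4.
Flip position 4: 010010010101100 → 010110010101100
Read data bits from positions 3,5,6,7,9,10,11,12,13,14,15: 01000101100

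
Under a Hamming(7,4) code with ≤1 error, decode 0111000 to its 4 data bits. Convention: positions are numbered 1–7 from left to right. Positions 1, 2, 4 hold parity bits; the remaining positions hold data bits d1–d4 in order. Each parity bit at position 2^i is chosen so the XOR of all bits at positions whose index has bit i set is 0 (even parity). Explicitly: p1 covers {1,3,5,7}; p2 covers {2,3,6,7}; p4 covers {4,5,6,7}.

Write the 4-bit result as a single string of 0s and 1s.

1100

s1 (pos 1,3,5,7): 0⊕1⊕0⊕0 = 1
s2 (pos 2,3,6,7): 1⊕1⊕0⊕0 = 0
s4 (pos 4,5,6,7): 1⊕0⊕0⊕0 = 1
Syndrome s4…s1 = 101 → error at position 5.
Flip position 5: 0111000 → 0111100
Read data bits from positions 3,5,6,7: 1100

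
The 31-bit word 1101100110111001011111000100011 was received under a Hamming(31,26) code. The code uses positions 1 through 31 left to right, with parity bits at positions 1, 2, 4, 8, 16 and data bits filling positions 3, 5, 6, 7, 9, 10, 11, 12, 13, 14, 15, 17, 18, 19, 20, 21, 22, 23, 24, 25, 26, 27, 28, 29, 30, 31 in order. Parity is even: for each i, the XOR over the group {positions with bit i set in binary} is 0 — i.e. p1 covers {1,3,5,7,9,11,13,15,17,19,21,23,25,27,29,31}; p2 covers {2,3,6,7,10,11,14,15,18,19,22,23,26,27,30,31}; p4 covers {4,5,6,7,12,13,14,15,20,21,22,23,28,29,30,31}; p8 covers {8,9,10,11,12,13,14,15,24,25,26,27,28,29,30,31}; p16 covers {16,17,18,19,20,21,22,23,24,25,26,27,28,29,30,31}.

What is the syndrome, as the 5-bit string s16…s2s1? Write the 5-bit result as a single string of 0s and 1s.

s1 (pos 1,3,5,7,9,11,13,15,17,19,21,23,25,27,29,31): 1⊕0⊕1⊕0⊕1⊕1⊕1⊕0⊕0⊕1⊕1⊕0⊕0⊕0⊕0⊕1 = 0
s2 (pos 2,3,6,7,10,11,14,15,18,19,22,23,26,27,30,31): 1⊕0⊕0⊕0⊕0⊕1⊕0⊕0⊕1⊕1⊕1⊕0⊕1⊕0⊕1⊕1 = 0
s4 (pos 4,5,6,7,12,13,14,15,20,21,22,23,28,29,30,31): 1⊕1⊕0⊕0⊕1⊕1⊕0⊕0⊕1⊕1⊕1⊕0⊕0⊕0⊕1⊕1 = 1
s8 (pos 8,9,10,11,12,13,14,15,24,25,26,27,28,29,30,31): 1⊕1⊕0⊕1⊕1⊕1⊕0⊕0⊕0⊕0⊕1⊕0⊕0⊕0⊕1⊕1 = 0
s16 (pos 16,17,18,19,20,21,22,23,24,25,26,27,28,29,30,31): 1⊕0⊕1⊕1⊕1⊕1⊕1⊕0⊕0⊕0⊕1⊕0⊕0⊕0⊕1⊕1 = 1
Syndrome s16…s1 = 10100 → error at position 20.

10100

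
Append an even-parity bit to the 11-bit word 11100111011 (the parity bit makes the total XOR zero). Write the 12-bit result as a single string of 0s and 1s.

XOR of the 11 data bits: 1⊕1⊕1⊕0⊕0⊕1⊕1⊕1⊕0⊕1⊕1 = 0
Parity bit = 0 (so all 12 bits XOR to 0).

111001110110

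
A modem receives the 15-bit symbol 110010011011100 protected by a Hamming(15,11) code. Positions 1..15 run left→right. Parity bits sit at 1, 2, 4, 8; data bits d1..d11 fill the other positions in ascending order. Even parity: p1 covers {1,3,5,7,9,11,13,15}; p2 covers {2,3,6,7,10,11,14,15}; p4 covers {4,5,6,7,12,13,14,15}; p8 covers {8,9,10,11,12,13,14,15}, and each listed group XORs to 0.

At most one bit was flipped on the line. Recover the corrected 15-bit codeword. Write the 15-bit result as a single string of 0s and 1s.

110010011011000

s1 (pos 1,3,5,7,9,11,13,15): 1⊕0⊕1⊕0⊕1⊕1⊕1⊕0 = 1
s2 (pos 2,3,6,7,10,11,14,15): 1⊕0⊕0⊕0⊕0⊕1⊕0⊕0 = 0
s4 (pos 4,5,6,7,12,13,14,15): 0⊕1⊕0⊕0⊕1⊕1⊕0⊕0 = 1
s8 (pos 8,9,10,11,12,13,14,15): 1⊕1⊕0⊕1⊕1⊕1⊕0⊕0 = 1
Syndrome s8…s1 = 1101 → error at position 13.
Flip position 13: 110010011011100 → 110010011011000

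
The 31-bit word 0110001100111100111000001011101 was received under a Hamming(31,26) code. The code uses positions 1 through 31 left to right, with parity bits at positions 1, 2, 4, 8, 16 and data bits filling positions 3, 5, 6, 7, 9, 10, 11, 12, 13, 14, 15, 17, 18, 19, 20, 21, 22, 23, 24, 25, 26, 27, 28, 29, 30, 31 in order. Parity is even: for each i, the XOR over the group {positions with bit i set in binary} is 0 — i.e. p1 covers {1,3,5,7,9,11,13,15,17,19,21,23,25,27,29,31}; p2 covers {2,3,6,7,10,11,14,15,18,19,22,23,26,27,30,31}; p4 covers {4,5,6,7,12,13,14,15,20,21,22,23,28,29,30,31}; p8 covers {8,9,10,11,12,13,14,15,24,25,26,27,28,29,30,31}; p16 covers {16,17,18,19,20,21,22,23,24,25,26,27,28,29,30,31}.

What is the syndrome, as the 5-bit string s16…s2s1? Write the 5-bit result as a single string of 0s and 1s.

00110

s1 (pos 1,3,5,7,9,11,13,15,17,19,21,23,25,27,29,31): 0⊕1⊕0⊕1⊕0⊕1⊕1⊕0⊕1⊕1⊕0⊕0⊕1⊕1⊕1⊕1 = 0
s2 (pos 2,3,6,7,10,11,14,15,18,19,22,23,26,27,30,31): 1⊕1⊕0⊕1⊕0⊕1⊕1⊕0⊕1⊕1⊕0⊕0⊕0⊕1⊕0⊕1 = 1
s4 (pos 4,5,6,7,12,13,14,15,20,21,22,23,28,29,30,31): 0⊕0⊕0⊕1⊕1⊕1⊕1⊕0⊕0⊕0⊕0⊕0⊕1⊕1⊕0⊕1 = 1
s8 (pos 8,9,10,11,12,13,14,15,24,25,26,27,28,29,30,31): 1⊕0⊕0⊕1⊕1⊕1⊕1⊕0⊕0⊕1⊕0⊕1⊕1⊕1⊕0⊕1 = 0
s16 (pos 16,17,18,19,20,21,22,23,24,25,26,27,28,29,30,31): 0⊕1⊕1⊕1⊕0⊕0⊕0⊕0⊕0⊕1⊕0⊕1⊕1⊕1⊕0⊕1 = 0
Syndrome s16…s1 = 00110 → error at position 6.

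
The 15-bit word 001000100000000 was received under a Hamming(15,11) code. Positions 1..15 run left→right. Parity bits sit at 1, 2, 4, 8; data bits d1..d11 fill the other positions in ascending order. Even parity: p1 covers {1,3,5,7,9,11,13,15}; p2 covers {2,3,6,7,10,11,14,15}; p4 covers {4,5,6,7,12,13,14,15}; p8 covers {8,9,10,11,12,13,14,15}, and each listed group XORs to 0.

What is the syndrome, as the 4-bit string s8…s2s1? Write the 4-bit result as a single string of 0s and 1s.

0100

s1 (pos 1,3,5,7,9,11,13,15): 0⊕1⊕0⊕1⊕0⊕0⊕0⊕0 = 0
s2 (pos 2,3,6,7,10,11,14,15): 0⊕1⊕0⊕1⊕0⊕0⊕0⊕0 = 0
s4 (pos 4,5,6,7,12,13,14,15): 0⊕0⊕0⊕1⊕0⊕0⊕0⊕0 = 1
s8 (pos 8,9,10,11,12,13,14,15): 0⊕0⊕0⊕0⊕0⊕0⊕0⊕0 = 0
Syndrome s8…s1 = 0100 → error at position 4.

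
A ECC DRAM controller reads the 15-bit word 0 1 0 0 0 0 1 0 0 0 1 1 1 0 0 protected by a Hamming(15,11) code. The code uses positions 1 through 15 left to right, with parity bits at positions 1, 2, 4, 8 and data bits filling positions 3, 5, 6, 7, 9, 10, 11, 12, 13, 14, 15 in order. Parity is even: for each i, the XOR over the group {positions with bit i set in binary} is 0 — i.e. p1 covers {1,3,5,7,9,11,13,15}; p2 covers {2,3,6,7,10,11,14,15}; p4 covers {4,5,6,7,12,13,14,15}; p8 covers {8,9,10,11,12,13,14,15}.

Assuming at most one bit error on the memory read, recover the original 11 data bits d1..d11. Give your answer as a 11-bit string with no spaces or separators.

s1 (pos 1,3,5,7,9,11,13,15): 0⊕0⊕0⊕1⊕0⊕1⊕1⊕0 = 1
s2 (pos 2,3,6,7,10,11,14,15): 1⊕0⊕0⊕1⊕0⊕1⊕0⊕0 = 1
s4 (pos 4,5,6,7,12,13,14,15): 0⊕0⊕0⊕1⊕1⊕1⊕0⊕0 = 1
s8 (pos 8,9,10,11,12,13,14,15): 0⊕0⊕0⊕1⊕1⊕1⊕0⊕0 = 1
Syndrome s8…s1 = 1111 → error at position 15.
Flip position 15: 010000100011100 → 010000100011101
Read data bits from positions 3,5,6,7,9,10,11,12,13,14,15: 00010011101

00010011101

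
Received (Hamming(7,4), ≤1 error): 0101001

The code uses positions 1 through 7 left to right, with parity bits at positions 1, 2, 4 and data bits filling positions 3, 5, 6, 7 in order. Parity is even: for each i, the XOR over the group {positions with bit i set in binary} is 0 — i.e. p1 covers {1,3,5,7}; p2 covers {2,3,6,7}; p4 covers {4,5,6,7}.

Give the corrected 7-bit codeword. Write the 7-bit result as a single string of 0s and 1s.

s1 (pos 1,3,5,7): 0⊕0⊕0⊕1 = 1
s2 (pos 2,3,6,7): 1⊕0⊕0⊕1 = 0
s4 (pos 4,5,6,7): 1⊕0⊕0⊕1 = 0
Syndrome s4…s1 = 001 → error at position 1.
Flip position 1: 0101001 → 1101001

1101001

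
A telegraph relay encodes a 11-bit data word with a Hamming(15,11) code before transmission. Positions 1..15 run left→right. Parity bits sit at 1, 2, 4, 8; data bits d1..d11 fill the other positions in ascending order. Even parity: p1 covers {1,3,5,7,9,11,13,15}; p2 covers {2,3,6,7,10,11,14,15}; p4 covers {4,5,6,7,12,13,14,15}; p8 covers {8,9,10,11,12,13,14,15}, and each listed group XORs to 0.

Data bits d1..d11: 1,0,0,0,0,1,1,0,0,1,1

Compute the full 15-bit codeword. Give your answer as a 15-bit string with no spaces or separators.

Place data at non-parity positions: p1 p2 1 p4 0 0 0 p8 0 1 1 0 0 1 1
p1 (pos 1,3,5,7,9,11,13,15): XOR of data positions = 1⊕0⊕0⊕0⊕1⊕0⊕1 = 1
p2 (pos 2,3,6,7,10,11,14,15): XOR of data positions = 1⊕0⊕0⊕1⊕1⊕1⊕1 = 1
p4 (pos 4,5,6,7,12,13,14,15): XOR of data positions = 0⊕0⊕0⊕0⊕0⊕1⊕1 = 0
p8 (pos 8,9,10,11,12,13,14,15): XOR of data positions = 0⊕1⊕1⊕0⊕0⊕1⊕1 = 0
Codeword: 111000000110011

111000000110011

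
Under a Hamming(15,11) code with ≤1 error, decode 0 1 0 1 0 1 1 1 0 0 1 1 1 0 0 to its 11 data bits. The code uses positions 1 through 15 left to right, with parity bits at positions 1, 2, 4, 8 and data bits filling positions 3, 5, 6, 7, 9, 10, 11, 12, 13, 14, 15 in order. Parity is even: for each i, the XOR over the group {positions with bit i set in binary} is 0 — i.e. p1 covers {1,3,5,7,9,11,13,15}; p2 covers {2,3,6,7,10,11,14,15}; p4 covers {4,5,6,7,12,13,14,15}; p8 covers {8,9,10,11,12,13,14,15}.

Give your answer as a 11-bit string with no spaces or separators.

s1 (pos 1,3,5,7,9,11,13,15): 0⊕0⊕0⊕1⊕0⊕1⊕1⊕0 = 1
s2 (pos 2,3,6,7,10,11,14,15): 1⊕0⊕1⊕1⊕0⊕1⊕0⊕0 = 0
s4 (pos 4,5,6,7,12,13,14,15): 1⊕0⊕1⊕1⊕1⊕1⊕0⊕0 = 1
s8 (pos 8,9,10,11,12,13,14,15): 1⊕0⊕0⊕1⊕1⊕1⊕0⊕0 = 0
Syndrome s8…s1 = 0101 → error at position 5.
Flip position 5: 010101110011100 → 010111110011100
Read data bits from positions 3,5,6,7,9,10,11,12,13,14,15: 01110011100

01110011100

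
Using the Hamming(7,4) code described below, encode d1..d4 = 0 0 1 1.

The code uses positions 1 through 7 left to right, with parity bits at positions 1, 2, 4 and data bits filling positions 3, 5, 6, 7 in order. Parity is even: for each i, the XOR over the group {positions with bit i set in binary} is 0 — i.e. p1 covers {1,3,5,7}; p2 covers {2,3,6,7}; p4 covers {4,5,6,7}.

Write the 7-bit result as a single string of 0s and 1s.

Place data at non-parity positions: p1 p2 0 p4 0 1 1
p1 (pos 1,3,5,7): XOR of data positions = 0⊕0⊕1 = 1
p2 (pos 2,3,6,7): XOR of data positions = 0⊕1⊕1 = 0
p4 (pos 4,5,6,7): XOR of data positions = 0⊕1⊕1 = 0
Codeword: 1000011

1000011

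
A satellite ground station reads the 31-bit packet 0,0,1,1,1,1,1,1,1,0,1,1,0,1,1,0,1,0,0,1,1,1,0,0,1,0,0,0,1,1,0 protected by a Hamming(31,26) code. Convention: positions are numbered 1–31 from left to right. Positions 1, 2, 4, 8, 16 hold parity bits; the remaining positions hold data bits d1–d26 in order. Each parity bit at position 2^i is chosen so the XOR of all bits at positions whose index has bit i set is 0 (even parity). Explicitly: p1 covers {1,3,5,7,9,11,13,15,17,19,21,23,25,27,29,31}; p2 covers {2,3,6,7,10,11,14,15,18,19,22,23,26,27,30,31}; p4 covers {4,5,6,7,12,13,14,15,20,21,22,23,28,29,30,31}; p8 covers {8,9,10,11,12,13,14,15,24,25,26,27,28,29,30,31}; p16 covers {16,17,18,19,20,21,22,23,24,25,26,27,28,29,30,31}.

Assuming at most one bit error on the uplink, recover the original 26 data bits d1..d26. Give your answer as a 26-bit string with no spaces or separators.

s1 (pos 1,3,5,7,9,11,13,15,17,19,21,23,25,27,29,31): 0⊕1⊕1⊕1⊕1⊕1⊕0⊕1⊕1⊕0⊕1⊕0⊕1⊕0⊕1⊕0 = 0
s2 (pos 2,3,6,7,10,11,14,15,18,19,22,23,26,27,30,31): 0⊕1⊕1⊕1⊕0⊕1⊕1⊕1⊕0⊕0⊕1⊕0⊕0⊕0⊕1⊕0 = 0
s4 (pos 4,5,6,7,12,13,14,15,20,21,22,23,28,29,30,31): 1⊕1⊕1⊕1⊕1⊕0⊕1⊕1⊕1⊕1⊕1⊕0⊕0⊕1⊕1⊕0 = 0
s8 (pos 8,9,10,11,12,13,14,15,24,25,26,27,28,29,30,31): 1⊕1⊕0⊕1⊕1⊕0⊕1⊕1⊕0⊕1⊕0⊕0⊕0⊕1⊕1⊕0 = 1
s16 (pos 16,17,18,19,20,21,22,23,24,25,26,27,28,29,30,31): 0⊕1⊕0⊕0⊕1⊕1⊕1⊕0⊕0⊕1⊕0⊕0⊕0⊕1⊕1⊕0 = 1
Syndrome s16…s1 = 11000 → error at position 24.
Flip position 24: 0011111110110110100111001000110 → 0011111110110110100111011000110
Read data bits from positions 3,5,6,7,9,10,11,12,13,14,15,17,18,19,20,21,22,23,24,25,26,27,28,29,30,31: 11111011011100111011000110

11111011011100111011000110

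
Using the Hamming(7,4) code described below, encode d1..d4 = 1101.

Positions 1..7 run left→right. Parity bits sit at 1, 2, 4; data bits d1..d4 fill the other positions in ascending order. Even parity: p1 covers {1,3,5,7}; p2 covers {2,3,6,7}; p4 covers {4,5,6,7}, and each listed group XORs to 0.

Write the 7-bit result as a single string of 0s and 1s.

1010101

Place data at non-parity positions: p1 p2 1 p4 1 0 1
p1 (pos 1,3,5,7): XOR of data positions = 1⊕1⊕1 = 1
p2 (pos 2,3,6,7): XOR of data positions = 1⊕0⊕1 = 0
p4 (pos 4,5,6,7): XOR of data positions = 1⊕0⊕1 = 0
Codeword: 1010101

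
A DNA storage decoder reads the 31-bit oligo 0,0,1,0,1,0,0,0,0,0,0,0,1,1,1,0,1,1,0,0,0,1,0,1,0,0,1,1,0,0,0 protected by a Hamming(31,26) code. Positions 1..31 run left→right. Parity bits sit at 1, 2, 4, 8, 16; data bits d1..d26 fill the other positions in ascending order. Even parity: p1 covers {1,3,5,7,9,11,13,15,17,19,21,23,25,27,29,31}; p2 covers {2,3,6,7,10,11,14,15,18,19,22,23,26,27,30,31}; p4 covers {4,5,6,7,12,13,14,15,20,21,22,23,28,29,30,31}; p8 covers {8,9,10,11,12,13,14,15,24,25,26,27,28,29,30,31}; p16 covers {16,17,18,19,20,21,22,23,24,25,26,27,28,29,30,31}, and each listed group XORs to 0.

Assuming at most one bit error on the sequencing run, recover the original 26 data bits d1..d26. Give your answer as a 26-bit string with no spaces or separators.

s1 (pos 1,3,5,7,9,11,13,15,17,19,21,23,25,27,29,31): 0⊕1⊕1⊕0⊕0⊕0⊕1⊕1⊕1⊕0⊕0⊕0⊕0⊕1⊕0⊕0 = 0
s2 (pos 2,3,6,7,10,11,14,15,18,19,22,23,26,27,30,31): 0⊕1⊕0⊕0⊕0⊕0⊕1⊕1⊕1⊕0⊕1⊕0⊕0⊕1⊕0⊕0 = 0
s4 (pos 4,5,6,7,12,13,14,15,20,21,22,23,28,29,30,31): 0⊕1⊕0⊕0⊕0⊕1⊕1⊕1⊕0⊕0⊕1⊕0⊕1⊕0⊕0⊕0 = 0
s8 (pos 8,9,10,11,12,13,14,15,24,25,26,27,28,29,30,31): 0⊕0⊕0⊕0⊕0⊕1⊕1⊕1⊕1⊕0⊕0⊕1⊕1⊕0⊕0⊕0 = 0
s16 (pos 16,17,18,19,20,21,22,23,24,25,26,27,28,29,30,31): 0⊕1⊕1⊕0⊕0⊕0⊕1⊕0⊕1⊕0⊕0⊕1⊕1⊕0⊕0⊕0 = 0
Syndrome s16…s1 = 00000 → no error.
Read data bits from positions 3,5,6,7,9,10,11,12,13,14,15,17,18,19,20,21,22,23,24,25,26,27,28,29,30,31: 11000000111110001010011000

11000000111110001010011000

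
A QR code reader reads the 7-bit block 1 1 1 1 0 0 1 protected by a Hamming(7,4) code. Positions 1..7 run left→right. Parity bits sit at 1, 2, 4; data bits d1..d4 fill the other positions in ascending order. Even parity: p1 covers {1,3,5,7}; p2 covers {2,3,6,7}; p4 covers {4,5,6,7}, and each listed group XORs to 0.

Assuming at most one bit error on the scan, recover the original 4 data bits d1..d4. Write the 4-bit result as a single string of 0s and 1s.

s1 (pos 1,3,5,7): 1⊕1⊕0⊕1 = 1
s2 (pos 2,3,6,7): 1⊕1⊕0⊕1 = 1
s4 (pos 4,5,6,7): 1⊕0⊕0⊕1 = 0
Syndrome s4…s1 = 011 → error at position 3.
Flip position 3: 1111001 → 1101001
Read data bits from positions 3,5,6,7: 0001

0001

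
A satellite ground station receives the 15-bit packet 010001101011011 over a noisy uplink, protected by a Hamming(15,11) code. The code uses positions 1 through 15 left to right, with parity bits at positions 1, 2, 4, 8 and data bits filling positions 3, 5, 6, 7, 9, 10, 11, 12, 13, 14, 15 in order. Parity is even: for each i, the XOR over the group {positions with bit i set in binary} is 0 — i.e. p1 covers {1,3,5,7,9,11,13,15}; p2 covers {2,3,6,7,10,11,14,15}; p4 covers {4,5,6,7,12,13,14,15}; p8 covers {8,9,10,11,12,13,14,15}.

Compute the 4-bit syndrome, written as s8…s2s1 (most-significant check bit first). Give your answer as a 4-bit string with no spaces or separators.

1100

s1 (pos 1,3,5,7,9,11,13,15): 0⊕0⊕0⊕1⊕1⊕1⊕0⊕1 = 0
s2 (pos 2,3,6,7,10,11,14,15): 1⊕0⊕1⊕1⊕0⊕1⊕1⊕1 = 0
s4 (pos 4,5,6,7,12,13,14,15): 0⊕0⊕1⊕1⊕1⊕0⊕1⊕1 = 1
s8 (pos 8,9,10,11,12,13,14,15): 0⊕1⊕0⊕1⊕1⊕0⊕1⊕1 = 1
Syndrome s8…s1 = 1100 → error at position 12.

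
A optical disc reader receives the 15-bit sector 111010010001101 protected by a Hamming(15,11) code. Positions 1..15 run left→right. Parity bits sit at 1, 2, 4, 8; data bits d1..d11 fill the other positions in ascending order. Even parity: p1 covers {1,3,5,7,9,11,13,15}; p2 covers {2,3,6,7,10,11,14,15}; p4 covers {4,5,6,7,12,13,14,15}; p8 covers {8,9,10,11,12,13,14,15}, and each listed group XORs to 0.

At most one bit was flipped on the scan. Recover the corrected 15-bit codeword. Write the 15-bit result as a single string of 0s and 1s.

110010010001101

s1 (pos 1,3,5,7,9,11,13,15): 1⊕1⊕1⊕0⊕0⊕0⊕1⊕1 = 1
s2 (pos 2,3,6,7,10,11,14,15): 1⊕1⊕0⊕0⊕0⊕0⊕0⊕1 = 1
s4 (pos 4,5,6,7,12,13,14,15): 0⊕1⊕0⊕0⊕1⊕1⊕0⊕1 = 0
s8 (pos 8,9,10,11,12,13,14,15): 1⊕0⊕0⊕0⊕1⊕1⊕0⊕1 = 0
Syndrome s8…s1 = 0011 → error at position 3.
Flip position 3: 111010010001101 → 110010010001101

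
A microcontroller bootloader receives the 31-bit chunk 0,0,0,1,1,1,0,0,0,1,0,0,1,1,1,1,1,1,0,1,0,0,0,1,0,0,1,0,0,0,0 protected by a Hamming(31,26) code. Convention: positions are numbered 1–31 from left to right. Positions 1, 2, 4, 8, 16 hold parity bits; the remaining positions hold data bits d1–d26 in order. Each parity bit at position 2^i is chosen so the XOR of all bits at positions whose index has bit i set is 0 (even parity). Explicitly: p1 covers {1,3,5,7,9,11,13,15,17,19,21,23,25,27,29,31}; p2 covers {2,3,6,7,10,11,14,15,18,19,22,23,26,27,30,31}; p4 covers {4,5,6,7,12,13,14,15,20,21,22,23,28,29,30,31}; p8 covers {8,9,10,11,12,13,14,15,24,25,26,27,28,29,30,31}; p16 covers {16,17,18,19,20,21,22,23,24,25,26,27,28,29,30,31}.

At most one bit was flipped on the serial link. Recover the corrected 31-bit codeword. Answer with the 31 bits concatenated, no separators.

s1 (pos 1,3,5,7,9,11,13,15,17,19,21,23,25,27,29,31): 0⊕0⊕1⊕0⊕0⊕0⊕1⊕1⊕1⊕0⊕0⊕0⊕0⊕1⊕0⊕0 = 1
s2 (pos 2,3,6,7,10,11,14,15,18,19,22,23,26,27,30,31): 0⊕0⊕1⊕0⊕1⊕0⊕1⊕1⊕1⊕0⊕0⊕0⊕0⊕1⊕0⊕0 = 0
s4 (pos 4,5,6,7,12,13,14,15,20,21,22,23,28,29,30,31): 1⊕1⊕1⊕0⊕0⊕1⊕1⊕1⊕1⊕0⊕0⊕0⊕0⊕0⊕0⊕0 = 1
s8 (pos 8,9,10,11,12,13,14,15,24,25,26,27,28,29,30,31): 0⊕0⊕1⊕0⊕0⊕1⊕1⊕1⊕1⊕0⊕0⊕1⊕0⊕0⊕0⊕0 = 0
s16 (pos 16,17,18,19,20,21,22,23,24,25,26,27,28,29,30,31): 1⊕1⊕1⊕0⊕1⊕0⊕0⊕0⊕1⊕0⊕0⊕1⊕0⊕0⊕0⊕0 = 0
Syndrome s16…s1 = 00101 → error at position 5.
Flip position 5: 0001110001001111110100010010000 → 0001010001001111110100010010000

0001010001001111110100010010000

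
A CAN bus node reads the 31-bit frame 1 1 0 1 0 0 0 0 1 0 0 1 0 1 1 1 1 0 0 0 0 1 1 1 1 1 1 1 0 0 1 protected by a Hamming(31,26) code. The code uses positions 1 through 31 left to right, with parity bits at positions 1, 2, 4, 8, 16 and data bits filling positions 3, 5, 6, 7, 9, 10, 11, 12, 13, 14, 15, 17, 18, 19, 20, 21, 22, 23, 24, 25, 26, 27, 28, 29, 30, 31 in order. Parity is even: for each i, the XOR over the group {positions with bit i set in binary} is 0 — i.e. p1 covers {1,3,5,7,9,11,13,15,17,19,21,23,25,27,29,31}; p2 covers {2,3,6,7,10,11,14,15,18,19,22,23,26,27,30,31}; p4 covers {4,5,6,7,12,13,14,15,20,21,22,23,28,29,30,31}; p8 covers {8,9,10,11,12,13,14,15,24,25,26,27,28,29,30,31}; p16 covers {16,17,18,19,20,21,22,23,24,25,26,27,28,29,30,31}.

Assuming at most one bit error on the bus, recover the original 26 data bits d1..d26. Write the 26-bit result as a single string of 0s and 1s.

s1 (pos 1,3,5,7,9,11,13,15,17,19,21,23,25,27,29,31): 1⊕0⊕0⊕0⊕1⊕0⊕0⊕1⊕1⊕0⊕0⊕1⊕1⊕1⊕0⊕1 = 0
s2 (pos 2,3,6,7,10,11,14,15,18,19,22,23,26,27,30,31): 1⊕0⊕0⊕0⊕0⊕0⊕1⊕1⊕0⊕0⊕1⊕1⊕1⊕1⊕0⊕1 = 0
s4 (pos 4,5,6,7,12,13,14,15,20,21,22,23,28,29,30,31): 1⊕0⊕0⊕0⊕1⊕0⊕1⊕1⊕0⊕0⊕1⊕1⊕1⊕0⊕0⊕1 = 0
s8 (pos 8,9,10,11,12,13,14,15,24,25,26,27,28,29,30,31): 0⊕1⊕0⊕0⊕1⊕0⊕1⊕1⊕1⊕1⊕1⊕1⊕1⊕0⊕0⊕1 = 0
s16 (pos 16,17,18,19,20,21,22,23,24,25,26,27,28,29,30,31): 1⊕1⊕0⊕0⊕0⊕0⊕1⊕1⊕1⊕1⊕1⊕1⊕1⊕0⊕0⊕1 = 0
Syndrome s16…s1 = 00000 → no error.
Read data bits from positions 3,5,6,7,9,10,11,12,13,14,15,17,18,19,20,21,22,23,24,25,26,27,28,29,30,31: 00001001011100001111111001

00001001011100001111111001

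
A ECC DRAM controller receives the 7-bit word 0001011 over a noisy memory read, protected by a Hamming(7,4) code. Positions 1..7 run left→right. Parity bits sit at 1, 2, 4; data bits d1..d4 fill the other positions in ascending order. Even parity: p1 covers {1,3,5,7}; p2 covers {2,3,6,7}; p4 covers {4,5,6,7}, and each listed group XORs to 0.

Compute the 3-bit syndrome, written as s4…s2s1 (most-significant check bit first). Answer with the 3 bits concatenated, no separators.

101

s1 (pos 1,3,5,7): 0⊕0⊕0⊕1 = 1
s2 (pos 2,3,6,7): 0⊕0⊕1⊕1 = 0
s4 (pos 4,5,6,7): 1⊕0⊕1⊕1 = 1
Syndrome s4…s1 = 101 → error at position 5.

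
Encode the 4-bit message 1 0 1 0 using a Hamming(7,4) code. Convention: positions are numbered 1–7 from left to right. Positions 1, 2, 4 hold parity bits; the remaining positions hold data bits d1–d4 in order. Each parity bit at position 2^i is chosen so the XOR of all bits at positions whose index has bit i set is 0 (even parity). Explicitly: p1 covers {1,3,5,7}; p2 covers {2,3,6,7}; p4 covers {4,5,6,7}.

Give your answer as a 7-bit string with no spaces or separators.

1011010

Place data at non-parity positions: p1 p2 1 p4 0 1 0
p1 (pos 1,3,5,7): XOR of data positions = 1⊕0⊕0 = 1
p2 (pos 2,3,6,7): XOR of data positions = 1⊕1⊕0 = 0
p4 (pos 4,5,6,7): XOR of data positions = 0⊕1⊕0 = 1
Codeword: 1011010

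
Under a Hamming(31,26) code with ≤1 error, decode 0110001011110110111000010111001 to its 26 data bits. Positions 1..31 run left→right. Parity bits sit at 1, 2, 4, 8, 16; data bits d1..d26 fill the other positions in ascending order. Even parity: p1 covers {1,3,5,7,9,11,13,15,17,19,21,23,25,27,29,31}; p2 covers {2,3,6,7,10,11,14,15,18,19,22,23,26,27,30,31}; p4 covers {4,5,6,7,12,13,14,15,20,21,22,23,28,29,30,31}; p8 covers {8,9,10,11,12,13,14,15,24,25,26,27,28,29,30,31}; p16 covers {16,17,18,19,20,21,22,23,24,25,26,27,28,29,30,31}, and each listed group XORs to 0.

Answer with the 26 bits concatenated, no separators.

10010111011111000010111001

s1 (pos 1,3,5,7,9,11,13,15,17,19,21,23,25,27,29,31): 0⊕1⊕0⊕1⊕1⊕1⊕0⊕1⊕1⊕1⊕0⊕0⊕0⊕1⊕0⊕1 = 1
s2 (pos 2,3,6,7,10,11,14,15,18,19,22,23,26,27,30,31): 1⊕1⊕0⊕1⊕1⊕1⊕1⊕1⊕1⊕1⊕0⊕0⊕1⊕1⊕0⊕1 = 0
s4 (pos 4,5,6,7,12,13,14,15,20,21,22,23,28,29,30,31): 0⊕0⊕0⊕1⊕1⊕0⊕1⊕1⊕0⊕0⊕0⊕0⊕1⊕0⊕0⊕1 = 0
s8 (pos 8,9,10,11,12,13,14,15,24,25,26,27,28,29,30,31): 0⊕1⊕1⊕1⊕1⊕0⊕1⊕1⊕1⊕0⊕1⊕1⊕1⊕0⊕0⊕1 = 1
s16 (pos 16,17,18,19,20,21,22,23,24,25,26,27,28,29,30,31): 0⊕1⊕1⊕1⊕0⊕0⊕0⊕0⊕1⊕0⊕1⊕1⊕1⊕0⊕0⊕1 = 0
Syndrome s16…s1 = 01001 → error at position 9.
Flip position 9: 0110001011110110111000010111001 → 0110001001110110111000010111001
Read data bits from positions 3,5,6,7,9,10,11,12,13,14,15,17,18,19,20,21,22,23,24,25,26,27,28,29,30,31: 10010111011111000010111001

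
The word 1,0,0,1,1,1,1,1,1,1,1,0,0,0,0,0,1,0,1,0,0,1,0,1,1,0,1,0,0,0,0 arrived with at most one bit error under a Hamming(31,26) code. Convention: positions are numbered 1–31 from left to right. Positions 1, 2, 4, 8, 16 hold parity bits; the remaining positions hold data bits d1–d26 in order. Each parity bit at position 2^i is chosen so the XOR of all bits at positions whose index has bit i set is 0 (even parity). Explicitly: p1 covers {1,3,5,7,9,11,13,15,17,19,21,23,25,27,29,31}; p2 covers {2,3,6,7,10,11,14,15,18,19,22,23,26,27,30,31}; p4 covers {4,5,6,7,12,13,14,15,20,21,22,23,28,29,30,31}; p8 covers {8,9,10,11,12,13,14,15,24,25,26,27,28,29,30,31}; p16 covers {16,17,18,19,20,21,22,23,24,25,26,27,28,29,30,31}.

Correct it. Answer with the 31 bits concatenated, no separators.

s1 (pos 1,3,5,7,9,11,13,15,17,19,21,23,25,27,29,31): 1⊕0⊕1⊕1⊕1⊕1⊕0⊕0⊕1⊕1⊕0⊕0⊕1⊕1⊕0⊕0 = 1
s2 (pos 2,3,6,7,10,11,14,15,18,19,22,23,26,27,30,31): 0⊕0⊕1⊕1⊕1⊕1⊕0⊕0⊕0⊕1⊕1⊕0⊕0⊕1⊕0⊕0 = 1
s4 (pos 4,5,6,7,12,13,14,15,20,21,22,23,28,29,30,31): 1⊕1⊕1⊕1⊕0⊕0⊕0⊕0⊕0⊕0⊕1⊕0⊕0⊕0⊕0⊕0 = 1
s8 (pos 8,9,10,11,12,13,14,15,24,25,26,27,28,29,30,31): 1⊕1⊕1⊕1⊕0⊕0⊕0⊕0⊕1⊕1⊕0⊕1⊕0⊕0⊕0⊕0 = 1
s16 (pos 16,17,18,19,20,21,22,23,24,25,26,27,28,29,30,31): 0⊕1⊕0⊕1⊕0⊕0⊕1⊕0⊕1⊕1⊕0⊕1⊕0⊕0⊕0⊕0 = 0
Syndrome s16…s1 = 01111 → error at position 15.
Flip position 15: 1001111111100000101001011010000 → 1001111111100010101001011010000

1001111111100010101001011010000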